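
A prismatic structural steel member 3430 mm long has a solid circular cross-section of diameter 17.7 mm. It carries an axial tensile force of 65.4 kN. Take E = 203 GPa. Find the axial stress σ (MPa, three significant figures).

266 MPa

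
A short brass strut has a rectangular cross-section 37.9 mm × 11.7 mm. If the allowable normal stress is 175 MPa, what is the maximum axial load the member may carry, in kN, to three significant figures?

77.6 kN

A = 443.4 mm².
P_max = σ_allow · A = 175 · 443.4 = 77600 N = 77.6 kN.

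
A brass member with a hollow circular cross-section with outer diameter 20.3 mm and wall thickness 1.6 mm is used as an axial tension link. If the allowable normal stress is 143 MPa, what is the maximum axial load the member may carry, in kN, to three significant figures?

A = 94 mm².
P_max = σ_allow · A = 143 · 94 = 13440 N = 13.44 kN.

13.4 kN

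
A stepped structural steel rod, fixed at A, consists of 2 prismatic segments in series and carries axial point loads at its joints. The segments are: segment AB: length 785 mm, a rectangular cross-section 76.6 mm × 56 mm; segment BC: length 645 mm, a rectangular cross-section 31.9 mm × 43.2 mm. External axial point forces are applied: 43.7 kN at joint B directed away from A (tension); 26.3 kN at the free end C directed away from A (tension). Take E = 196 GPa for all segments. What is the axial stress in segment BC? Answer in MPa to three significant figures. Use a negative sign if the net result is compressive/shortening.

Internal axial forces (sectioning from the free end, tension +): N_BC = 26.3 kN, N_AB = 70 kN.
A_BC = 1378 mm².
σ_BC = N_BC/A_BC = 26300/1378 = 19.08 MPa.

19.1 MPa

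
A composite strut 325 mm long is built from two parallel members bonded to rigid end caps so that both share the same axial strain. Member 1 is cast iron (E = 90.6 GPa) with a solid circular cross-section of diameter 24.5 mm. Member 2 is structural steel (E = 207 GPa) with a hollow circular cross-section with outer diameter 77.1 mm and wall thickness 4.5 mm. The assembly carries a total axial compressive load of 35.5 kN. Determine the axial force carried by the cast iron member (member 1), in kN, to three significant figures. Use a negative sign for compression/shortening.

-5.94 kN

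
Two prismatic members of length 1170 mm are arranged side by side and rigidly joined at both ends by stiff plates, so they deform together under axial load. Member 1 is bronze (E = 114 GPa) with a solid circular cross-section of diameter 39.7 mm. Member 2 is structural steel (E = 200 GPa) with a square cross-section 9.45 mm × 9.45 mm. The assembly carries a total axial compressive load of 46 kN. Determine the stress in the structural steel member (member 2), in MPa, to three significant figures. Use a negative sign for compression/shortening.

-57.9 MPa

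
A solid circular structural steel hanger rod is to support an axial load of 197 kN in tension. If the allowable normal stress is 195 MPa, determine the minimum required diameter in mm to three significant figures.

35.9 mm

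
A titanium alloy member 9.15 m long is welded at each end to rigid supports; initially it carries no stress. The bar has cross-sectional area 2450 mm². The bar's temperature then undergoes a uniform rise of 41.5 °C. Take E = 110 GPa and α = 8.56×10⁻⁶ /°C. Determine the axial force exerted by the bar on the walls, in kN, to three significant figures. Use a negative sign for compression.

-95.7 kN

Free thermal expansion αLΔT = 8.56e-6 · 9150 · 41.5 = 3.25 mm.
The walls impose strain ε = −(3.25)/9150 = -3.5524e-04; σ = Eε = 110000 · -3.5524e-04 = -39.08 MPa.
Wall reaction R = σ·A = -39.08·2450 = -95740 N = -95.74 kN.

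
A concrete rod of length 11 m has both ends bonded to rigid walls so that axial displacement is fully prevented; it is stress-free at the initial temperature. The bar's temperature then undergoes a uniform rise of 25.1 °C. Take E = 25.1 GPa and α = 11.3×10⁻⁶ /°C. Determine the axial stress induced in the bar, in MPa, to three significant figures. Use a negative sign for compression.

Free thermal expansion αLΔT = 11.3e-6 · 11000 · 25.1 = 3.12 mm.
The walls impose strain ε = −(3.12)/11000 = -2.8363e-04; σ = Eε = 25100 · -2.8363e-04 = -7.119 MPa.

-7.12 MPa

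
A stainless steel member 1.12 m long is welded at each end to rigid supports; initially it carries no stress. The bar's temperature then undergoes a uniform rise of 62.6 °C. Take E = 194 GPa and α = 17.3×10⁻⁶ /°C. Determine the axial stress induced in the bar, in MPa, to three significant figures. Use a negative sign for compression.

Free thermal expansion αLΔT = 17.3e-6 · 1120 · 62.6 = 1.213 mm.
The walls impose strain ε = −(1.213)/1120 = -1.0830e-03; σ = Eε = 194000 · -1.0830e-03 = -210.1 MPa.

-210 MPa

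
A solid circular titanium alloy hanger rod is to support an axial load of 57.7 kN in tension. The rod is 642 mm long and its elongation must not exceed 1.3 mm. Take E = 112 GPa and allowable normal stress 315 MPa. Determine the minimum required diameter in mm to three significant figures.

Required area A ≥ P/σ_allow = 57700/315 = 183.2 mm².
For a solid circular section, d ≥ √(4A/π) = 15.27 mm.
Elongation limit: A ≥ PL/(Eδ_allow) = 57700·642/(112000·1.3) = 254.4 mm² ⇒ d ≥ 18 mm.
The elongation limit governs.

18.0 mm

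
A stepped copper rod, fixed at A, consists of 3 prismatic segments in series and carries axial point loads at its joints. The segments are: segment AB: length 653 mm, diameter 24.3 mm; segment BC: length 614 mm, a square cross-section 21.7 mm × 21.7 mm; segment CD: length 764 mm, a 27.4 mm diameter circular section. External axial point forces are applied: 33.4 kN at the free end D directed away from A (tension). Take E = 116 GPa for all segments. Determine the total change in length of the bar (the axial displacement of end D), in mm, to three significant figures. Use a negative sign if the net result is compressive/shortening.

Internal axial forces (sectioning from the free end, tension +): N_CD = 33.4 kN, N_BC = 33.4 kN, N_AB = 33.4 kN.
A_AB = 463.8 mm².
A_BC = 470.9 mm².
A_CD = 589.6 mm².
δ_AB = 33400·653/(463.8·116000) = 0.4054 mm
δ_BC = 33400·614/(470.9·116000) = 0.3754 mm
δ_CD = 33400·764/(589.6·116000) = 0.3731 mm
δ = Σδ_i = 1.154 mm.

1.15 mm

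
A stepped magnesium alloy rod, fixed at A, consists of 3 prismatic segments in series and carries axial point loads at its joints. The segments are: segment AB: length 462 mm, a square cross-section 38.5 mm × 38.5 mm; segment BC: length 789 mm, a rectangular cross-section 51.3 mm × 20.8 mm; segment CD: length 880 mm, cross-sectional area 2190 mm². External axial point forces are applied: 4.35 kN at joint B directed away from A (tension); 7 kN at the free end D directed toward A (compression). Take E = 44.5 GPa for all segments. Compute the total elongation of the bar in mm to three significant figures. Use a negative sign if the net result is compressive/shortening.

-0.198 mm

Internal axial forces (sectioning from the free end, tension +): N_CD = -7 kN, N_BC = -7 kN, N_AB = -2.65 kN.
A_AB = 1482 mm².
A_BC = 1067 mm².
δ_AB = -2650·462/(1482·44500) = -0.01856 mm
δ_BC = -7000·789/(1067·44500) = -0.1163 mm
δ_CD = -7000·880/(2190·44500) = -0.06321 mm
δ = Σδ_i = -0.1981 mm.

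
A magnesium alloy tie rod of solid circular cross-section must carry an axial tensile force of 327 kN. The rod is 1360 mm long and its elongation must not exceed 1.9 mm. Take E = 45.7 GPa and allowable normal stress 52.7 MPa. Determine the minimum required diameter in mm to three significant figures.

88.9 mm

Required area A ≥ P/σ_allow = 327000/52.7 = 6205 mm².
For a solid circular section, d ≥ √(4A/π) = 88.88 mm.
Elongation limit: A ≥ PL/(Eδ_allow) = 327000·1360/(45700·1.9) = 5122 mm² ⇒ d ≥ 80.75 mm.
The stress limit governs.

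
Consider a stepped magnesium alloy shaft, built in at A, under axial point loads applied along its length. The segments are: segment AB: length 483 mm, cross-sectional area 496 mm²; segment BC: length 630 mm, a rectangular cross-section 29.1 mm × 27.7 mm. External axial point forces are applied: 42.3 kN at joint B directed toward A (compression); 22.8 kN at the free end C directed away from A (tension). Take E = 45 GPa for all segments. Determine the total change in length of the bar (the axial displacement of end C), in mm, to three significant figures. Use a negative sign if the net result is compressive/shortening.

-0.0260 mm

Internal axial forces (sectioning from the free end, tension +): N_BC = 22.8 kN, N_AB = -19.5 kN.
A_BC = 806.1 mm².
δ_AB = -19500·483/(496·45000) = -0.422 mm
δ_BC = 22800·630/(806.1·45000) = 0.396 mm
δ = Σδ_i = -0.02598 mm.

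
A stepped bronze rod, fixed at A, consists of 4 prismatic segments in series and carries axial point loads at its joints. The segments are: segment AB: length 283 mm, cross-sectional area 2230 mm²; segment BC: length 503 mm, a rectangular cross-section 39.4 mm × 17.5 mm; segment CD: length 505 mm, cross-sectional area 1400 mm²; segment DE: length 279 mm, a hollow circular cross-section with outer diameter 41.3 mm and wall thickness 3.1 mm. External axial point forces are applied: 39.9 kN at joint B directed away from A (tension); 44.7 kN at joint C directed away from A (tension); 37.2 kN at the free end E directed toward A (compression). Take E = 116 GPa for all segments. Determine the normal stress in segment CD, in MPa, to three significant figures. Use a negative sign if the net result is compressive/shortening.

-26.6 MPa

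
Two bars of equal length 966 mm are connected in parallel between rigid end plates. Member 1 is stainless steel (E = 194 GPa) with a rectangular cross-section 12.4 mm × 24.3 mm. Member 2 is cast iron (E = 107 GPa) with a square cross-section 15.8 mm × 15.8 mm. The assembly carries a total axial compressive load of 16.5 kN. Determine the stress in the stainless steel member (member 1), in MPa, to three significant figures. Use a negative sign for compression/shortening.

A_1 = 301.3 mm².
A_2 = 249.6 mm².
Equal strain + equilibrium ⇒ each member carries load in proportion to AE: A₁E₁ = 58460000 N, A₂E₂ = 26710000 N, ΣAE = 85170000 N.
σ₁ = P·E₁/ΣAE = -16500·194000/85170000 = -37.58 MPa.

-37.6 MPa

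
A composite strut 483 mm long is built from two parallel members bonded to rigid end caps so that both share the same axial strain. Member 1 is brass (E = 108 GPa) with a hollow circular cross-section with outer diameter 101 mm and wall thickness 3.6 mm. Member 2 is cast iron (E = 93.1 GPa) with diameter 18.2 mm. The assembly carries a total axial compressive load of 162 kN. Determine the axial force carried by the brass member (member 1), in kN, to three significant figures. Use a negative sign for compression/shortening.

A_1 = 1102 mm².
A_2 = 260.2 mm².
Equal strain + equilibrium ⇒ each member carries load in proportion to AE: A₁E₁ = 119000000 N, A₂E₂ = 24220000 N, ΣAE = 143200000 N.
F₁ = P·A₁E₁/ΣAE = -162000·119000000/143200000 = -134600 N.

-135 kN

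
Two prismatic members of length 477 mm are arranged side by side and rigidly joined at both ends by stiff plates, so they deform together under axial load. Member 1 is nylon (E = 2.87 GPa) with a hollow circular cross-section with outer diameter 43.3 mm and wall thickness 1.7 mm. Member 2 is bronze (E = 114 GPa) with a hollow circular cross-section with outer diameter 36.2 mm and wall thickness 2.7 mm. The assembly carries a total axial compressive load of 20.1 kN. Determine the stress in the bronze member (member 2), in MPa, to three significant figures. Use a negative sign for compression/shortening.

A_1 = 222.2 mm².
A_2 = 284.2 mm².
Equal strain + equilibrium ⇒ each member carries load in proportion to AE: A₁E₁ = 637600 N, A₂E₂ = 32390000 N, ΣAE = 33030000 N.
σ₂ = P·E₂/ΣAE = -20100·114000/33030000 = -69.37 MPa.

-69.4 MPa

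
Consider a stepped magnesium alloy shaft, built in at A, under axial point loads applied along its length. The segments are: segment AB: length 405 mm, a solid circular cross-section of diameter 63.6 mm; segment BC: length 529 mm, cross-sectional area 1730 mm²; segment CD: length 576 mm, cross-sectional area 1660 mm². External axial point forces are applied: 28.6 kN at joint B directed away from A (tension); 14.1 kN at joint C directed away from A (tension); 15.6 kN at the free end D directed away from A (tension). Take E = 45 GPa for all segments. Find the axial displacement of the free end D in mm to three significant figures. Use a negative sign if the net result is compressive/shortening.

Internal axial forces (sectioning from the free end, tension +): N_CD = 15.6 kN, N_BC = 29.7 kN, N_AB = 58.3 kN.
A_AB = 3177 mm².
δ_AB = 58300·405/(3177·45000) = 0.1652 mm
δ_BC = 29700·529/(1730·45000) = 0.2018 mm
δ_CD = 15600·576/(1660·45000) = 0.1203 mm
δ = Σδ_i = 0.4873 mm.

0.487 mm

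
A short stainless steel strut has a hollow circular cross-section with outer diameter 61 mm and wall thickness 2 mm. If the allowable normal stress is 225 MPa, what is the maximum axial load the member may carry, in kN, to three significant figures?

83.4 kN

A = 370.7 mm².
P_max = σ_allow · A = 225 · 370.7 = 83410 N = 83.41 kN.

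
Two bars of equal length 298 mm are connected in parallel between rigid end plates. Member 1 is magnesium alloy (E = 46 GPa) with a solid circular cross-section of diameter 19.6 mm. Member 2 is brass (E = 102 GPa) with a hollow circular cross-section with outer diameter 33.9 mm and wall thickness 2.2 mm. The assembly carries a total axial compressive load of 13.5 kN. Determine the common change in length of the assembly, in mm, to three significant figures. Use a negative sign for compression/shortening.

A_1 = 301.7 mm².
A_2 = 219.1 mm².
Equal strain + equilibrium ⇒ each member carries load in proportion to AE: A₁E₁ = 13880000 N, A₂E₂ = 22350000 N, ΣAE = 36230000 N.
δ = PL/ΣAE = -13500·298/36230000 = -0.1111 mm.

-0.111 mm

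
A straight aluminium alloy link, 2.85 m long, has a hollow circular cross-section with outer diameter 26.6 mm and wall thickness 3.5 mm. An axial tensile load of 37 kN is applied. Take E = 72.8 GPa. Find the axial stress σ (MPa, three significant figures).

146 MPa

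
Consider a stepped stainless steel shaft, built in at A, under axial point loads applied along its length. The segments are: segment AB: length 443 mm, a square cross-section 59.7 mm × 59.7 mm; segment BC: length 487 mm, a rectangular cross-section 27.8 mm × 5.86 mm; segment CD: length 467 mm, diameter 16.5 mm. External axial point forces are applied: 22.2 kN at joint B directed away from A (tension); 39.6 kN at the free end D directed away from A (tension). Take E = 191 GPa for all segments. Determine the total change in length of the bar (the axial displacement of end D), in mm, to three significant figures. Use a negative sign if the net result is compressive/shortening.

1.11 mm

Internal axial forces (sectioning from the free end, tension +): N_CD = 39.6 kN, N_BC = 39.6 kN, N_AB = 61.8 kN.
A_AB = 3564 mm².
A_BC = 162.9 mm².
A_CD = 213.8 mm².
δ_AB = 61800·443/(3564·191000) = 0.04022 mm
δ_BC = 39600·487/(162.9·191000) = 0.6198 mm
δ_CD = 39600·467/(213.8·191000) = 0.4528 mm
δ = Σδ_i = 1.113 mm.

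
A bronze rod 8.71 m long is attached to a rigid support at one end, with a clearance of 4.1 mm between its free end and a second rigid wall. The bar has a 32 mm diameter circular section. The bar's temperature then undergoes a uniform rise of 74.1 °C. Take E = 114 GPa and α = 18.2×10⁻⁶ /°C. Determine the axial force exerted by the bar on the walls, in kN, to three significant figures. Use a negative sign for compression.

-80.5 kN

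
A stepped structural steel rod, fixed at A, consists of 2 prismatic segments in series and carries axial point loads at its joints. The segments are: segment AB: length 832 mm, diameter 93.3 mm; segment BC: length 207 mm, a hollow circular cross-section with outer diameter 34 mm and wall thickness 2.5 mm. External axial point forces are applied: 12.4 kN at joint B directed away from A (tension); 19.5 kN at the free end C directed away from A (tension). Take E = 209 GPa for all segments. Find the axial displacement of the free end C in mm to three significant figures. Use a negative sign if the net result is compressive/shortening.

Internal axial forces (sectioning from the free end, tension +): N_BC = 19.5 kN, N_AB = 31.9 kN.
A_AB = 6837 mm².
A_BC = 247.4 mm².
δ_AB = 31900·832/(6837·209000) = 0.01857 mm
δ_BC = 19500·207/(247.4·209000) = 0.07807 mm
δ = Σδ_i = 0.09664 mm.

0.0966 mm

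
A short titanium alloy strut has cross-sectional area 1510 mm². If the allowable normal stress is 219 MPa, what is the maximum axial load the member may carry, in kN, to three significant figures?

331 kN

P_max = σ_allow · A = 219 · 1510 = 330700 N = 330.7 kN.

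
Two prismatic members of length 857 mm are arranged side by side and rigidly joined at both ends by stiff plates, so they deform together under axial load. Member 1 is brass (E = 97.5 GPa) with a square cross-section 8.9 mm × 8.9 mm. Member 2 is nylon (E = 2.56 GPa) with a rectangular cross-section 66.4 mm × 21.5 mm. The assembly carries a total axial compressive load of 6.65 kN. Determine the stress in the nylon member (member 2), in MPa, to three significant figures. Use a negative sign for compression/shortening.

-1.50 MPa

A_1 = 79.21 mm².
A_2 = 1428 mm².
Equal strain + equilibrium ⇒ each member carries load in proportion to AE: A₁E₁ = 7723000 N, A₂E₂ = 3655000 N, ΣAE = 11380000 N.
σ₂ = P·E₂/ΣAE = -6650·2560/11380000 = -1.496 MPa.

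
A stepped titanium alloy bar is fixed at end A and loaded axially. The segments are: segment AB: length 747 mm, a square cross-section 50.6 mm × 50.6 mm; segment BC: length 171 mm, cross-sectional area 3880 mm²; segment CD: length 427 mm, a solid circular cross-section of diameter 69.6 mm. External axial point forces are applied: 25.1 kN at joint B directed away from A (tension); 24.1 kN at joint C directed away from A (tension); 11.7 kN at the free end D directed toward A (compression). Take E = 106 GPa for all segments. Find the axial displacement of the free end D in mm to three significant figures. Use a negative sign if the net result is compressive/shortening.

Internal axial forces (sectioning from the free end, tension +): N_CD = -11.7 kN, N_BC = 12.4 kN, N_AB = 37.5 kN.
A_AB = 2560 mm².
A_CD = 3805 mm².
δ_AB = 37500·747/(2560·106000) = 0.1032 mm
δ_BC = 12400·171/(3880·106000) = 0.005156 mm
δ_CD = -11700·427/(3805·106000) = -0.01239 mm
δ = Σδ_i = 0.09598 mm.

0.0960 mm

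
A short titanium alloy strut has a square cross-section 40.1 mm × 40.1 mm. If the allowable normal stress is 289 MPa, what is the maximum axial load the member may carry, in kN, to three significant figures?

A = 1608 mm².
P_max = σ_allow · A = 289 · 1608 = 464700 N = 464.7 kN.

465 kN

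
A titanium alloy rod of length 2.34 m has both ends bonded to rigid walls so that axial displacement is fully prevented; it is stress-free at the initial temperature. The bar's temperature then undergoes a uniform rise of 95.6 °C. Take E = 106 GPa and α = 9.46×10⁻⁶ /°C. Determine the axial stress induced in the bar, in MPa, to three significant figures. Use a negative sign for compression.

Free thermal expansion αLΔT = 9.46e-6 · 2340 · 95.6 = 2.116 mm.
The walls impose strain ε = −(2.116)/2340 = -9.0438e-04; σ = Eε = 106000 · -9.0438e-04 = -95.86 MPa.

-95.9 MPa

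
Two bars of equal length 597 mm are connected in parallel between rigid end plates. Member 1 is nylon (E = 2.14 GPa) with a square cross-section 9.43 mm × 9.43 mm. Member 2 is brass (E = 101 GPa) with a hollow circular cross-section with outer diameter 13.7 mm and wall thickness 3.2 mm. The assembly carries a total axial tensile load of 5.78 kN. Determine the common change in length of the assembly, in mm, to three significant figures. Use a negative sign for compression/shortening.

A_1 = 88.92 mm².
A_2 = 105.6 mm².
Equal strain + equilibrium ⇒ each member carries load in proportion to AE: A₁E₁ = 190300 N, A₂E₂ = 10660000 N, ΣAE = 10850000 N.
δ = PL/ΣAE = 5780·597/10850000 = 0.318 mm.

0.318 mm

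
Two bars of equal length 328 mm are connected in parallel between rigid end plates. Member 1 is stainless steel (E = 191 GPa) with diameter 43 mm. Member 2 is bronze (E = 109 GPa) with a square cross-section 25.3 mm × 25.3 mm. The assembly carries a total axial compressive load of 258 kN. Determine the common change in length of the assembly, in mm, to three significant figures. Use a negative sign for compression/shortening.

A_1 = 1452 mm².
A_2 = 640.1 mm².
Equal strain + equilibrium ⇒ each member carries load in proportion to AE: A₁E₁ = 277400000 N, A₂E₂ = 69770000 N, ΣAE = 347100000 N.
δ = PL/ΣAE = -258000·328/347100000 = -0.2438 mm.

-0.244 mm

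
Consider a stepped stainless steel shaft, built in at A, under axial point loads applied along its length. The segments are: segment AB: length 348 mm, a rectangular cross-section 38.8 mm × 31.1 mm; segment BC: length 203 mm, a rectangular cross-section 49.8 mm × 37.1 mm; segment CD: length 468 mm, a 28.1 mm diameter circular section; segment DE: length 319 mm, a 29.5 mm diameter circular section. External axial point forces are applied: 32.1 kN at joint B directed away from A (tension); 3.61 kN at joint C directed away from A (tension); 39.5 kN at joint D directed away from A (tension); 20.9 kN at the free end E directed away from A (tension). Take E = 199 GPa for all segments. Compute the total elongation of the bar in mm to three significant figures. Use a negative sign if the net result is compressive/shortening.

0.453 mm

Internal axial forces (sectioning from the free end, tension +): N_DE = 20.9 kN, N_CD = 60.4 kN, N_BC = 64.01 kN, N_AB = 96.11 kN.
A_AB = 1207 mm².
A_BC = 1848 mm².
A_CD = 620.2 mm².
A_DE = 683.5 mm².
δ_AB = 96110·348/(1207·199000) = 0.1393 mm
δ_BC = 64010·203/(1848·199000) = 0.03534 mm
δ_CD = 60400·468/(620.2·199000) = 0.229 mm
δ_DE = 20900·319/(683.5·199000) = 0.04902 mm
δ = Σδ_i = 0.4527 mm.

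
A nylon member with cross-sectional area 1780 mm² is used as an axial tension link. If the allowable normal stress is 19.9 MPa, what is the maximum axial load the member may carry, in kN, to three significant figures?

P_max = σ_allow · A = 19.9 · 1780 = 35420 N = 35.42 kN.

35.4 kN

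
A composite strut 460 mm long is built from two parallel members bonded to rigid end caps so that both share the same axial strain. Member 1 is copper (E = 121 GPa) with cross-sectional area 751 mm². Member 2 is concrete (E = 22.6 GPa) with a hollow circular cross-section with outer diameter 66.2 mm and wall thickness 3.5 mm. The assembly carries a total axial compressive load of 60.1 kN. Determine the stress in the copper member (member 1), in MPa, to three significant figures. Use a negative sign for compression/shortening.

-68.3 MPa

A_2 = 689.4 mm².
Equal strain + equilibrium ⇒ each member carries load in proportion to AE: A₁E₁ = 90870000 N, A₂E₂ = 15580000 N, ΣAE = 106500000 N.
σ₁ = P·E₁/ΣAE = -60100·121000/106500000 = -68.31 MPa.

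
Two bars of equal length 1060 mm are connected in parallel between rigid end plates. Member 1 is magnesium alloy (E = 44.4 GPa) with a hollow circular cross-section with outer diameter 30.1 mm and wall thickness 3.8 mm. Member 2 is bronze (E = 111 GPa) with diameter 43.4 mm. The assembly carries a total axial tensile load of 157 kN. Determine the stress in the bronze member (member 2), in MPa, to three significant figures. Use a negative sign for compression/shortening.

97.8 MPa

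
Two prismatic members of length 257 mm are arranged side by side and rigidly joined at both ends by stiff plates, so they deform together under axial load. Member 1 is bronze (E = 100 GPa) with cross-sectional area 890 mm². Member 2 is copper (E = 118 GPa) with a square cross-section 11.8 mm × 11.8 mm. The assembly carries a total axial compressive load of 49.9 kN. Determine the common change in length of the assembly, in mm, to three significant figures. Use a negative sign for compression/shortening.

-0.122 mm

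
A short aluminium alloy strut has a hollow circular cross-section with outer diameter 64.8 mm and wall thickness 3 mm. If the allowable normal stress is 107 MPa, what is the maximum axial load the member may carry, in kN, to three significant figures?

62.3 kN

A = 582.5 mm².
P_max = σ_allow · A = 107 · 582.5 = 62320 N = 62.32 kN.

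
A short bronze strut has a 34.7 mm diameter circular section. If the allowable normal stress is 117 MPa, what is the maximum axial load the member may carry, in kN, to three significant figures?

A = 945.7 mm².
P_max = σ_allow · A = 117 · 945.7 = 110600 N = 110.6 kN.

111 kN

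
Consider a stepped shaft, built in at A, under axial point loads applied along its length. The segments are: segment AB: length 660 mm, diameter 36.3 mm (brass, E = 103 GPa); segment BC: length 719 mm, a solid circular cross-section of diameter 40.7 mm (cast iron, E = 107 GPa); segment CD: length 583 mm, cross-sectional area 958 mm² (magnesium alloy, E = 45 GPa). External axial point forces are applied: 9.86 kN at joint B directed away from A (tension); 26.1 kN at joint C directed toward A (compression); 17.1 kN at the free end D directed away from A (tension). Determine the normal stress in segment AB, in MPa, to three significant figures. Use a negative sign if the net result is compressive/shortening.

0.831 MPa

Internal axial forces (sectioning from the free end, tension +): N_CD = 17.1 kN, N_BC = -9 kN, N_AB = 0.86 kN.
A_AB = 1035 mm².
σ_AB = N_AB/A_AB = 860/1035 = 0.831 MPa.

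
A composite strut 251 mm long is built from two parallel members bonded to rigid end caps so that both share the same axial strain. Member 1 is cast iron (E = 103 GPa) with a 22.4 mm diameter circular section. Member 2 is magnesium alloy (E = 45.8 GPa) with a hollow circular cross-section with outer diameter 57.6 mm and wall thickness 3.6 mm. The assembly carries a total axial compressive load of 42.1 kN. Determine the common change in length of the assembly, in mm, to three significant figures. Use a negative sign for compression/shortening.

A_1 = 394.1 mm².
A_2 = 610.7 mm².
Equal strain + equilibrium ⇒ each member carries load in proportion to AE: A₁E₁ = 40590000 N, A₂E₂ = 27970000 N, ΣAE = 68560000 N.
δ = PL/ΣAE = -42100·251/68560000 = -0.1541 mm.

-0.154 mm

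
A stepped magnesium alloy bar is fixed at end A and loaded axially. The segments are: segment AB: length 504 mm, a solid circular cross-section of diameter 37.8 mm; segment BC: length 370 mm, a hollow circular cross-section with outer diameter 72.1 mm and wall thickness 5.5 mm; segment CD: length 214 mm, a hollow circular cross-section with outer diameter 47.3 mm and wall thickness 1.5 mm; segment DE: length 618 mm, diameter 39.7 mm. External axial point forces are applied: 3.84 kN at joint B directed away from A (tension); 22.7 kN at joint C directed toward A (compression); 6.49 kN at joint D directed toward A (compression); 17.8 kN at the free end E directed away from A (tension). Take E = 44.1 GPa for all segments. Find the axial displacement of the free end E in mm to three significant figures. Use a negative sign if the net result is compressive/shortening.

0.296 mm

Internal axial forces (sectioning from the free end, tension +): N_DE = 17.8 kN, N_CD = 11.31 kN, N_BC = -11.39 kN, N_AB = -7.55 kN.
A_AB = 1122 mm².
A_BC = 1151 mm².
A_CD = 215.8 mm².
A_DE = 1238 mm².
δ_AB = -7550·504/(1122·44100) = -0.07689 mm
δ_BC = -11390·370/(1151·44100) = -0.08304 mm
δ_CD = 11310·214/(215.8·44100) = 0.2543 mm
δ_DE = 17800·618/(1238·44100) = 0.2015 mm
δ = Σδ_i = 0.2959 mm.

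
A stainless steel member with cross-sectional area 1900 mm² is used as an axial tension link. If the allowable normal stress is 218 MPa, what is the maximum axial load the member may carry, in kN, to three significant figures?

414 kN

P_max = σ_allow · A = 218 · 1900 = 414200 N = 414.2 kN.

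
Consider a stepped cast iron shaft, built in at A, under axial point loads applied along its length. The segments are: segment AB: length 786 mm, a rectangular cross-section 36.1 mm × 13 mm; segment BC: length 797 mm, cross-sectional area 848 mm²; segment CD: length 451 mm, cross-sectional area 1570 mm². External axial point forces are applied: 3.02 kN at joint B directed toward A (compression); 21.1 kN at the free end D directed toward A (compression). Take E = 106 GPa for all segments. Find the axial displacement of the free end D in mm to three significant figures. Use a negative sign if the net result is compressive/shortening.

Internal axial forces (sectioning from the free end, tension +): N_CD = -21.1 kN, N_BC = -21.1 kN, N_AB = -24.12 kN.
A_AB = 469.3 mm².
δ_AB = -24120·786/(469.3·106000) = -0.3811 mm
δ_BC = -21100·797/(848·106000) = -0.1871 mm
δ_CD = -21100·451/(1570·106000) = -0.05718 mm
δ = Σδ_i = -0.6254 mm.

-0.625 mm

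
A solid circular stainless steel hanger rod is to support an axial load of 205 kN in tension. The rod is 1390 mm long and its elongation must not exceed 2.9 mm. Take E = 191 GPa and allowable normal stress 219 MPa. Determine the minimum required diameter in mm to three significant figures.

Required area A ≥ P/σ_allow = 205000/219 = 936.1 mm².
For a solid circular section, d ≥ √(4A/π) = 34.52 mm.
Elongation limit: A ≥ PL/(Eδ_allow) = 205000·1390/(191000·2.9) = 514.4 mm² ⇒ d ≥ 25.59 mm.
The stress limit governs.

34.5 mm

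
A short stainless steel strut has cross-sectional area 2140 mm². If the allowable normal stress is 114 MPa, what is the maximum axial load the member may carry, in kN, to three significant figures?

P_max = σ_allow · A = 114 · 2140 = 244000 N = 244 kN.

244 kN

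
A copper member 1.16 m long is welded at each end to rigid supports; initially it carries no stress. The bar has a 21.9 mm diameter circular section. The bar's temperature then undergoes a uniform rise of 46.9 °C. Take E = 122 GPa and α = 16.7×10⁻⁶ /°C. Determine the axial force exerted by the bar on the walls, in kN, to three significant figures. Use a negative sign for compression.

-36.0 kN

Free thermal expansion αLΔT = 16.7e-6 · 1160 · 46.9 = 0.9085 mm.
The walls impose strain ε = −(0.9085)/1160 = -7.8323e-04; σ = Eε = 122000 · -7.8323e-04 = -95.55 MPa.
Wall reaction R = σ·A = -95.55·376.7 = -35990 N = -35.99 kN.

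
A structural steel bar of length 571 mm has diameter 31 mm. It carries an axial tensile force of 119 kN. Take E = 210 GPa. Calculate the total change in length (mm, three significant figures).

0.429 mm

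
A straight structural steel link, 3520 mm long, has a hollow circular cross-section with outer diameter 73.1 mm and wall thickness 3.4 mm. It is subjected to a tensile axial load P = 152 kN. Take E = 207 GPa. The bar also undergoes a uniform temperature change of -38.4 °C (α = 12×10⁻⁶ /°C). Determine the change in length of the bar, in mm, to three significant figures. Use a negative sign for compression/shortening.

A = 744.5 mm².
δ_mech = NL/(AE) = 152000·3520/(744.5·207000) = 3.472 mm.
δ_thermal = αLΔT = 12e-6·3520·-38.4 = -1.622 mm.
δ = δ_mech + δ_thermal = 1.85 mm.

1.85 mm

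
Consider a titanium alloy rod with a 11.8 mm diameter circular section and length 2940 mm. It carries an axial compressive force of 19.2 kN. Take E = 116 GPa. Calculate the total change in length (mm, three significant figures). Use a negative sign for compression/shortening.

A = 109.4 mm².
δ_mech = NL/(AE) = -19200·2940/(109.4·116000) = -4.45 mm.

-4.45 mm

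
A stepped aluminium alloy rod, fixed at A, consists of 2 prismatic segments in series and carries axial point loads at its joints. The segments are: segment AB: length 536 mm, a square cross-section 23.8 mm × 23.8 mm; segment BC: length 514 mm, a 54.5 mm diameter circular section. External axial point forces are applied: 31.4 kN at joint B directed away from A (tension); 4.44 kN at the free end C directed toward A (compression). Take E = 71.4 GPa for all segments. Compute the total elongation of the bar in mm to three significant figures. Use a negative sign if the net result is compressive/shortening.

0.344 mm

Internal axial forces (sectioning from the free end, tension +): N_BC = -4.44 kN, N_AB = 26.96 kN.
A_AB = 566.4 mm².
A_BC = 2333 mm².
δ_AB = 26960·536/(566.4·71400) = 0.3573 mm
δ_BC = -4440·514/(2333·71400) = -0.0137 mm
δ = Σδ_i = 0.3436 mm.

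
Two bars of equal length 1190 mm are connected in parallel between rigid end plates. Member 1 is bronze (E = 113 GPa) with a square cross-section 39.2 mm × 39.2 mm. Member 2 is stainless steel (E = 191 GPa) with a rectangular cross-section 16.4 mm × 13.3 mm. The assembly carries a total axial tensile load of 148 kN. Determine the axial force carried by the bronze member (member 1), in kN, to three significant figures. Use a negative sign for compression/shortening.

119 kN

A_1 = 1537 mm².
A_2 = 218.1 mm².
Equal strain + equilibrium ⇒ each member carries load in proportion to AE: A₁E₁ = 173600000 N, A₂E₂ = 41660000 N, ΣAE = 215300000 N.
F₁ = P·A₁E₁/ΣAE = 148000·173600000/215300000 = 119400 N.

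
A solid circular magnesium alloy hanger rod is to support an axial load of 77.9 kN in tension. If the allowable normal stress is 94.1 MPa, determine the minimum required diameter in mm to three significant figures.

Required area A ≥ P/σ_allow = 77900/94.1 = 827.8 mm².
For a solid circular section, d ≥ √(4A/π) = 32.47 mm.

32.5 mm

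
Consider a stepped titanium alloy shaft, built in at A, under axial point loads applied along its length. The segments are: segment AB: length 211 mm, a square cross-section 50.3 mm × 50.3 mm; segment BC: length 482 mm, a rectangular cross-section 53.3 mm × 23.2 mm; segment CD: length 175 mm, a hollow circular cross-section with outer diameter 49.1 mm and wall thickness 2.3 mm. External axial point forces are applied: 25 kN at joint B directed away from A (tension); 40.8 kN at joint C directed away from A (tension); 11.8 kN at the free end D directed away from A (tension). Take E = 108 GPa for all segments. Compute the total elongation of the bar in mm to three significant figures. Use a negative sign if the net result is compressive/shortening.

Internal axial forces (sectioning from the free end, tension +): N_CD = 11.8 kN, N_BC = 52.6 kN, N_AB = 77.6 kN.
A_AB = 2530 mm².
A_BC = 1237 mm².
A_CD = 338.2 mm².
δ_AB = 77600·211/(2530·108000) = 0.05992 mm
δ_BC = 52600·482/(1237·108000) = 0.1898 mm
δ_CD = 11800·175/(338.2·108000) = 0.05654 mm
δ = Σδ_i = 0.3063 mm.

0.306 mm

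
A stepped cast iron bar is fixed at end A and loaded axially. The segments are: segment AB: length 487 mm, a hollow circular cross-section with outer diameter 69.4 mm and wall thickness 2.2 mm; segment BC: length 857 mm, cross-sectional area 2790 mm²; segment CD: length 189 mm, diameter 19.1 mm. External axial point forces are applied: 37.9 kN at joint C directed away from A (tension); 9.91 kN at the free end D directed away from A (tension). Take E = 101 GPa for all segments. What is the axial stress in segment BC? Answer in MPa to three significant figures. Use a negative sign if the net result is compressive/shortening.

Internal axial forces (sectioning from the free end, tension +): N_CD = 9.91 kN, N_BC = 47.81 kN, N_AB = 47.81 kN.
σ_BC = N_BC/A_BC = 47810/2790 = 17.14 MPa.

17.1 MPa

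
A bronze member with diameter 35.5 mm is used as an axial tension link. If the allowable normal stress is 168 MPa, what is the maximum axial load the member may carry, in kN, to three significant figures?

166 kN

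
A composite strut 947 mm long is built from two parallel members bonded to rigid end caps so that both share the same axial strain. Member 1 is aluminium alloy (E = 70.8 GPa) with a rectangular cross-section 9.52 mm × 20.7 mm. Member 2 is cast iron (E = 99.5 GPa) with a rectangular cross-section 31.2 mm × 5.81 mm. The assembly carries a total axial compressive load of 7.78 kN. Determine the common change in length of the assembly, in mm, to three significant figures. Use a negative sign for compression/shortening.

A_1 = 197.1 mm².
A_2 = 181.3 mm².
Equal strain + equilibrium ⇒ each member carries load in proportion to AE: A₁E₁ = 13950000 N, A₂E₂ = 18040000 N, ΣAE = 31990000 N.
δ = PL/ΣAE = -7780·947/31990000 = -0.2303 mm.

-0.230 mm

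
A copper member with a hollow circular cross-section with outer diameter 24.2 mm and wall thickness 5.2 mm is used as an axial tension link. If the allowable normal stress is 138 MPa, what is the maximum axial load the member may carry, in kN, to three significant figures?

42.8 kN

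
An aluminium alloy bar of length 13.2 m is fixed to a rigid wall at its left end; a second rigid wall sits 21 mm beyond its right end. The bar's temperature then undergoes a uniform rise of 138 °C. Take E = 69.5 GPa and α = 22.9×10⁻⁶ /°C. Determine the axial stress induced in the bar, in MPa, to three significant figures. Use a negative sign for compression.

-109 MPa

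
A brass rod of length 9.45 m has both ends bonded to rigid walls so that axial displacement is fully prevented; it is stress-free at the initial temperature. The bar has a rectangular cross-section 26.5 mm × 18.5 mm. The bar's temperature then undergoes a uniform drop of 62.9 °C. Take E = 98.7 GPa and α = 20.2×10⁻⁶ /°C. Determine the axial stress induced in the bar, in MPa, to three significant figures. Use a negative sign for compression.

125 MPa

Free thermal expansion αLΔT = 20.2e-6 · 9450 · -62.9 = -12.01 mm.
The walls impose strain ε = −(-12.01)/9450 = 1.2706e-03; σ = Eε = 98700 · 1.2706e-03 = 125.4 MPa.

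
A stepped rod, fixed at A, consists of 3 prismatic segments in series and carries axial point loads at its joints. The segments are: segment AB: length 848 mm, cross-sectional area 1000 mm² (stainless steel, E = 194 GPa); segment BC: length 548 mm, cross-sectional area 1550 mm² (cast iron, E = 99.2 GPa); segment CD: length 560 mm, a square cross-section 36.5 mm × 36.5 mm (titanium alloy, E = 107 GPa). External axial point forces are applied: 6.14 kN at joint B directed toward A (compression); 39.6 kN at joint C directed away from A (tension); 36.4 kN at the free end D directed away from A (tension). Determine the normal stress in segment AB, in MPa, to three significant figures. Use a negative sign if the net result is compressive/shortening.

Internal axial forces (sectioning from the free end, tension +): N_CD = 36.4 kN, N_BC = 76 kN, N_AB = 69.86 kN.
σ_AB = N_AB/A_AB = 69860/1000 = 69.86 MPa.

69.9 MPa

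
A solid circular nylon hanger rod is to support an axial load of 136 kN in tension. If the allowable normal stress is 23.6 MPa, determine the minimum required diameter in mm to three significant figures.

85.7 mm

Required area A ≥ P/σ_allow = 136000/23.6 = 5763 mm².
For a solid circular section, d ≥ √(4A/π) = 85.66 mm.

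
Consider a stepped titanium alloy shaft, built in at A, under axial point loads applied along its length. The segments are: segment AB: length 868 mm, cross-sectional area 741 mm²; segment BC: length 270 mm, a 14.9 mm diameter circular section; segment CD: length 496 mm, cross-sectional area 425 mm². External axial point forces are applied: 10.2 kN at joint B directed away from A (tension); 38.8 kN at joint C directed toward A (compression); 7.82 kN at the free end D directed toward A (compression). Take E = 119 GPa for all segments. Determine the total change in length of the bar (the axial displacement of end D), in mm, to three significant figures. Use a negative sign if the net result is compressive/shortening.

Internal axial forces (sectioning from the free end, tension +): N_CD = -7.82 kN, N_BC = -46.62 kN, N_AB = -36.42 kN.
A_BC = 174.4 mm².
δ_AB = -36420·868/(741·119000) = -0.3585 mm
δ_BC = -46620·270/(174.4·119000) = -0.6066 mm
δ_CD = -7820·496/(425·119000) = -0.07669 mm
δ = Σδ_i = -1.042 mm.

-1.04 mm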